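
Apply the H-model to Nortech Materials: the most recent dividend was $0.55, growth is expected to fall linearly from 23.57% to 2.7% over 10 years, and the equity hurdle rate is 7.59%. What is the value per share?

$23.29

H-model: P₀ = D₀[(1+g_L) + H(g_S−g_L)]/(r−g_L), with H = 10/2 = 5.
P₀ = 0.55 × [(1+0.027) + 5×(0.2357−0.027)] / (0.0759−0.027)
   = 0.55 × 2.0705 / 0.0489 = 23.2878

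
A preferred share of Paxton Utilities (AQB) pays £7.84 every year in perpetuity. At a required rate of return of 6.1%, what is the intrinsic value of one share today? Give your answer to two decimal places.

£128.52

Zero-growth DDM (perpetuity): P₀ = D/r = 7.84 / 0.061 = 128.5246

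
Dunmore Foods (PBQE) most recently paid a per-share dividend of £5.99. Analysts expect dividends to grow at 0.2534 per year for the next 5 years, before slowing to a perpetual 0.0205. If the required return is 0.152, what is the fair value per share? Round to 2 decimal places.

Two-stage DDM. Project D₁…D_5 at 0.2534, terminal growth 0.0205, discount at r = 0.152.
D_1 = 7.5079
D_2 = 9.4104
D_3 = 11.7949
D_4 = 14.7838
D_5 = 18.5300
Terminal value at t=5: TV = D_6/(r−g) = 18.9099/(0.152−0.0205) = 143.8012
P₀ = 7.5079/(1+0.152)^1 + 9.4104/(1+0.152)^2 + 11.7949/(1+0.152)^3 + 14.7838/(1+0.152)^4 + 18.5300/(1+0.152)^5 + 143.8012/(1+0.152)^5 = 109.7265

£109.73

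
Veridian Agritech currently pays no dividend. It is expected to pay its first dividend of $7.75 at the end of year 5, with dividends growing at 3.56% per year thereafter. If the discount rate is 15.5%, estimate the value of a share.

Deferred-dividend DDM. At t=4 the remaining stream is a growing perpetuity with first payment D_5 = 7.75.
V_4 = D_5/(r−g) = 7.75/(0.155−0.0356) = 64.9079
P₀ = V_4/(1+r)^4 = 64.9079/(1+0.155)^4 = 36.4728

$36.47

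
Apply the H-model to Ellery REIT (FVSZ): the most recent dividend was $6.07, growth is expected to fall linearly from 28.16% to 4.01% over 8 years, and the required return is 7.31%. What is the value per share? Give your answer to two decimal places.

$369.00

H-model: P₀ = D₀[(1+g_L) + H(g_S−g_L)]/(r−g_L), with H = 8/2 = 4.
P₀ = 6.07 × [(1+0.0401) + 4×(0.2816−0.0401)] / (0.0731−0.0401)
   = 6.07 × 2.0061 / 0.033 = 369.0008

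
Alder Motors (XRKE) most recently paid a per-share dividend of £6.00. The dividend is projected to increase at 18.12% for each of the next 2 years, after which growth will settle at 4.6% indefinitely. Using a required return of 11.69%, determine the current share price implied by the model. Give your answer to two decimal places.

Two-stage DDM. Project D₁…D_2 at 0.1812, terminal growth 0.046, discount at r = 0.1169.
D_1 = 7.0872
D_2 = 8.3714
Terminal value at t=2: TV = D_3/(r−g) = 8.7565/(0.1169−0.046) = 123.5047
P₀ = 7.0872/(1+0.1169)^1 + 8.3714/(1+0.1169)^2 + 123.5047/(1+0.1169)^2 = 112.0607

£112.06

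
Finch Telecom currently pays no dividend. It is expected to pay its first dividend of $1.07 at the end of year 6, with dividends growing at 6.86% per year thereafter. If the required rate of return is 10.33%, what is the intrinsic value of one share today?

Deferred-dividend DDM. At t=5 the remaining stream is a growing perpetuity with first payment D_6 = 1.07.
V_5 = D_6/(r−g) = 1.07/(0.1033−0.0686) = 30.8357
P₀ = V_5/(1+r)^5 = 30.8357/(1+0.1033)^5 = 18.8619

$18.86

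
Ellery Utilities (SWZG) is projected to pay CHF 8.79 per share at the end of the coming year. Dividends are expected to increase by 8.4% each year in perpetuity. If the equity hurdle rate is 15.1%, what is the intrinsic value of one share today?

CHF 131.19

Gordon growth model: P₀ = D₁/(r − g), with D₁ = 8.79 given directly.
P₀ = 8.7900 / (0.151 − 0.084) = 8.7900 / 0.067 = 131.1940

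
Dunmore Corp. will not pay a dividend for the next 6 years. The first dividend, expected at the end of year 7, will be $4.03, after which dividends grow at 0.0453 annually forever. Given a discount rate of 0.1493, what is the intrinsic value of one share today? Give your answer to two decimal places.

$16.81

Deferred-dividend DDM. At t=6 the remaining stream is a growing perpetuity with first payment D_7 = 4.03.
V_6 = D_7/(r−g) = 4.03/(0.1493−0.0453) = 38.7500
P₀ = V_6/(1+r)^6 = 38.7500/(1+0.1493)^6 = 16.8140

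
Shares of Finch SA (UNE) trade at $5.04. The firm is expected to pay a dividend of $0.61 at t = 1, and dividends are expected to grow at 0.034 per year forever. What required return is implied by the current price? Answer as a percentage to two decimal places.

15.50%

Rearranging the constant-growth DDM: r = D₁/P₀ + g.
r = 0.6100 / 5.04 + 0.034 = 0.12103 + 0.034 = 0.15503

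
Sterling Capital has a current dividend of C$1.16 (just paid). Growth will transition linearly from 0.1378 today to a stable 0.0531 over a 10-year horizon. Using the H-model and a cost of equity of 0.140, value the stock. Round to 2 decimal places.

H-model: P₀ = D₀[(1+g_L) + H(g_S−g_L)]/(r−g_L), with H = 10/2 = 5.
P₀ = 1.16 × [(1+0.0531) + 5×(0.1378−0.0531)] / (0.14−0.0531)
   = 1.16 × 1.4766 / 0.0869 = 19.7107

C$19.71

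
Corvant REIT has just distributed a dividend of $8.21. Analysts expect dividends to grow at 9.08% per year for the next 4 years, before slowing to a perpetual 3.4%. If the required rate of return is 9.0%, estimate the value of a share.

$184.94

Two-stage DDM. Project D₁…D_4 at 0.0908, terminal growth 0.034, discount at r = 0.09.
D_1 = 8.9555
D_2 = 9.7686
D_3 = 10.6556
D_4 = 11.6231
Terminal value at t=4: TV = D_5/(r−g) = 12.0183/(0.09−0.034) = 214.6131
P₀ = 8.9555/(1+0.09)^1 + 9.7686/(1+0.09)^2 + 10.6556/(1+0.09)^3 + 11.6231/(1+0.09)^4 + 214.6131/(1+0.09)^4 = 184.9376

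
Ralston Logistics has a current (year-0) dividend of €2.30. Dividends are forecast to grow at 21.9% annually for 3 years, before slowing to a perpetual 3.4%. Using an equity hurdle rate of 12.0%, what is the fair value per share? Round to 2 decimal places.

€43.85

Two-stage DDM. Project D₁…D_3 at 0.219, terminal growth 0.034, discount at r = 0.12.
D_1 = 2.8037
D_2 = 3.4177
D_3 = 4.1662
Terminal value at t=3: TV = D_4/(r−g) = 4.3078/(0.12−0.034) = 50.0912
P₀ = 2.8037/(1+0.12)^1 + 3.4177/(1+0.12)^2 + 4.1662/(1+0.12)^3 + 50.0912/(1+0.12)^3 = 43.8472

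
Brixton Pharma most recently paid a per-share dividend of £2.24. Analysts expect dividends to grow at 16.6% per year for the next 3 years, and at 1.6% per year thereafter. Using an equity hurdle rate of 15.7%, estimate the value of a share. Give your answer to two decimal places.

£23.35

Two-stage DDM. Project D₁…D_3 at 0.166, terminal growth 0.016, discount at r = 0.157.
D_1 = 2.6118
D_2 = 3.0454
D_3 = 3.5509
Terminal value at t=3: TV = D_4/(r−g) = 3.6078/(0.157−0.016) = 25.5869
P₀ = 2.6118/(1+0.157)^1 + 3.0454/(1+0.157)^2 + 3.5509/(1+0.157)^3 + 25.5869/(1+0.157)^3 = 23.3454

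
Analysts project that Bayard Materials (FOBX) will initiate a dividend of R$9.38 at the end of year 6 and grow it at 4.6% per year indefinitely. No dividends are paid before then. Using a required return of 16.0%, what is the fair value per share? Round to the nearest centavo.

R$39.17

Deferred-dividend DDM. At t=5 the remaining stream is a growing perpetuity with first payment D_6 = 9.38.
V_5 = D_6/(r−g) = 9.38/(0.16−0.046) = 82.2807
P₀ = V_5/(1+r)^5 = 82.2807/(1+0.16)^5 = 39.1749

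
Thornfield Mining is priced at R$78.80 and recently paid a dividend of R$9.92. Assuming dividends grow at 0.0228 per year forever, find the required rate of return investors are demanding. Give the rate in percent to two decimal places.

15.16%

Rearranging the constant-growth DDM: r = D₁/P₀ + g.
D₁ = 9.92 × (1 + 0.0228) = 10.1462.
r = 10.1462 / 78.80 + 0.0228 = 0.12876 + 0.0228 = 0.15156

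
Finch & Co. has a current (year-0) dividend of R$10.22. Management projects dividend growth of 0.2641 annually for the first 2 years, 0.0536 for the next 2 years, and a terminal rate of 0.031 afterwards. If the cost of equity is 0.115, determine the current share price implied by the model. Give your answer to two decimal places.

Three-stage DDM. Project D₁…D_4; terminal Gordon value at t=4 with g = 0.031; discount at r = 0.115.
D_1 = 12.9191
D_2 = 16.3310
D_3 = 17.2064
D_4 = 18.1286
TV_4 = 18.6906/(0.115−0.031) = 222.5075
P₀ = Σ Dₜ/(1+r)ᵗ + TV_4/(1+r)^4 = 192.8256

R$192.83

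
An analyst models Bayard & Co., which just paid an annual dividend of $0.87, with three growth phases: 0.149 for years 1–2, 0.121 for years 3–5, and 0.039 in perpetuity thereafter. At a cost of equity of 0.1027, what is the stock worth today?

Three-stage DDM. Project D₁…D_5; terminal Gordon value at t=5 with g = 0.039; discount at r = 0.1027.
D_1 = 0.9996
D_2 = 1.1486
D_3 = 1.2876
D_4 = 1.4433
D_5 = 1.6180
TV_5 = 1.6811/(0.1027−0.039) = 26.3908
P₀ = Σ Dₜ/(1+r)ᵗ + TV_5/(1+r)^5 = 20.9670

$20.97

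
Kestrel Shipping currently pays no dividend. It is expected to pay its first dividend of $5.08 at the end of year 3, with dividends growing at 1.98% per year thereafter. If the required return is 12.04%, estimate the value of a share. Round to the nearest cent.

Deferred-dividend DDM. At t=2 the remaining stream is a growing perpetuity with first payment D_3 = 5.08.
V_2 = D_3/(r−g) = 5.08/(0.1204−0.0198) = 50.4970
P₀ = V_2/(1+r)^2 = 50.4970/(1+0.1204)^2 = 40.2272

$40.23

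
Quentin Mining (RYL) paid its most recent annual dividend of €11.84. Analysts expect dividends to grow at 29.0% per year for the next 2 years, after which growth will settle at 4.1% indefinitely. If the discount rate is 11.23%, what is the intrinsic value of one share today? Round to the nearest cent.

€262.17

Two-stage DDM. Project D₁…D_2 at 0.29, terminal growth 0.041, discount at r = 0.1123.
D_1 = 15.2736
D_2 = 19.7029
Terminal value at t=2: TV = D_3/(r−g) = 20.5108/(0.1123−0.041) = 287.6685
P₀ = 15.2736/(1+0.1123)^1 + 19.7029/(1+0.1123)^2 + 287.6685/(1+0.1123)^2 = 262.1705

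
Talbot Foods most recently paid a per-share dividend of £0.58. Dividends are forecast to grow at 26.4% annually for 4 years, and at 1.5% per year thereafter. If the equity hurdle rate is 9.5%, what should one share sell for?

Two-stage DDM. Project D₁…D_4 at 0.264, terminal growth 0.015, discount at r = 0.095.
D_1 = 0.7331
D_2 = 0.9267
D_3 = 1.1713
D_4 = 1.4805
Terminal value at t=4: TV = D_5/(r−g) = 1.5027/(0.095−0.015) = 18.7842
P₀ = 0.7331/(1+0.095)^1 + 0.9267/(1+0.095)^2 + 1.1713/(1+0.095)^3 + 1.4805/(1+0.095)^4 + 18.7842/(1+0.095)^4 = 16.4301

£16.43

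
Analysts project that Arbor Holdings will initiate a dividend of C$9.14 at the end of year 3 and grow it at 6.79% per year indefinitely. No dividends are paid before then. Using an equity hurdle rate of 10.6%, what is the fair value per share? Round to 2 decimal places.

C$196.12

Deferred-dividend DDM. At t=2 the remaining stream is a growing perpetuity with first payment D_3 = 9.14.
V_2 = D_3/(r−g) = 9.14/(0.106−0.0679) = 239.8950
P₀ = V_2/(1+r)^2 = 239.8950/(1+0.106)^2 = 196.1151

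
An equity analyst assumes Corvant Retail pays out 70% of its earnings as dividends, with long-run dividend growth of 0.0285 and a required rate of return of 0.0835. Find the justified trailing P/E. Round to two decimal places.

Justified trailing P/E = b(1+g)/(r−g) = 0.70×(1+0.0285)/(0.0835−0.0285) = 13.0900

13.09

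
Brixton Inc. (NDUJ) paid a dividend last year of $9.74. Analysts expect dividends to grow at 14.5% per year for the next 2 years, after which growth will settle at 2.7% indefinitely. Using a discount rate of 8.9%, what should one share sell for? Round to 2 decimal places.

$199.37

Two-stage DDM. Project D₁…D_2 at 0.145, terminal growth 0.027, discount at r = 0.089.
D_1 = 11.1523
D_2 = 12.7694
Terminal value at t=2: TV = D_3/(r−g) = 13.1142/(0.089−0.027) = 211.5187
P₀ = 11.1523/(1+0.089)^1 + 12.7694/(1+0.089)^2 + 211.5187/(1+0.089)^2 = 199.3665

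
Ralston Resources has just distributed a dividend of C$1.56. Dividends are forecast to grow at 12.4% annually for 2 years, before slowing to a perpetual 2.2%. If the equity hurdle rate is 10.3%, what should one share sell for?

Two-stage DDM. Project D₁…D_2 at 0.124, terminal growth 0.022, discount at r = 0.103.
D_1 = 1.7534
D_2 = 1.9709
Terminal value at t=2: TV = D_3/(r−g) = 2.0142/(0.103−0.022) = 24.8670
P₀ = 1.7534/(1+0.103)^1 + 1.9709/(1+0.103)^2 + 24.8670/(1+0.103)^2 = 23.6493

C$23.65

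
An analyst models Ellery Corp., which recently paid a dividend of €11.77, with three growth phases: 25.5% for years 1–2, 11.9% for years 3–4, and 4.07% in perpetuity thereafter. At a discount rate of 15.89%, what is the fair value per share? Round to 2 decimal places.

€166.05

Three-stage DDM. Project D₁…D_4; terminal Gordon value at t=4 with g = 0.0407; discount at r = 0.1589.
D_1 = 14.7713
D_2 = 18.5380
D_3 = 20.7441
D_4 = 23.2126
TV_4 = 24.1574/(0.1589−0.0407) = 204.3771
P₀ = Σ Dₜ/(1+r)ᵗ + TV_4/(1+r)^4 = 166.0504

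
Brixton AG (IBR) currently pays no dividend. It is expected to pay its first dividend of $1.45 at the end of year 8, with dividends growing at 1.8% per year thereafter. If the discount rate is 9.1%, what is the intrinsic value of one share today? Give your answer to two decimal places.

Deferred-dividend DDM. At t=7 the remaining stream is a growing perpetuity with first payment D_8 = 1.45.
V_7 = D_8/(r−g) = 1.45/(0.091−0.018) = 19.8630
P₀ = V_7/(1+r)^7 = 19.8630/(1+0.091)^7 = 10.7962

$10.80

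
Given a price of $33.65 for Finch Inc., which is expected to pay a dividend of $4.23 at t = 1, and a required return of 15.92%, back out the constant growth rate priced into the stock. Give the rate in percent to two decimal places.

From P₀ = D₁/(r − g), the implied growth is g = r − D₁/P₀.
g = 0.1592 − 4.23/33.65 = 0.1592 − 0.12571 = 0.03349

3.35%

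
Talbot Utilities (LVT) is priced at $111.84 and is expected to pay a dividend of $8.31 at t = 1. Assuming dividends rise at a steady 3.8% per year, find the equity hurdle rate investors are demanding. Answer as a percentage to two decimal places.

Rearranging the constant-growth DDM: r = D₁/P₀ + g.
r = 8.3100 / 111.84 + 0.038 = 0.07430 + 0.038 = 0.11230

11.23%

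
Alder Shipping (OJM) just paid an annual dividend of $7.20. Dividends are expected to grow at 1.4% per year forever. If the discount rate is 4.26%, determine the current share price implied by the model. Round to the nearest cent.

Gordon growth model: P₀ = D₁/(r − g). D₁ = 7.20 × (1 + 0.014) = 7.3008.
P₀ = 7.3008 / (0.0426 − 0.014) = 7.3008 / 0.0286 = 255.2727

$255.27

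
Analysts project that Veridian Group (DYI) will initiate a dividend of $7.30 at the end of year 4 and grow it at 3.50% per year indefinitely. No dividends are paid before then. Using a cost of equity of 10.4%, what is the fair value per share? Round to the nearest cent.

$78.63

Deferred-dividend DDM. At t=3 the remaining stream is a growing perpetuity with first payment D_4 = 7.30.
V_3 = D_4/(r−g) = 7.30/(0.104−0.035) = 105.7971
P₀ = V_3/(1+r)^3 = 105.7971/(1+0.104)^3 = 78.6261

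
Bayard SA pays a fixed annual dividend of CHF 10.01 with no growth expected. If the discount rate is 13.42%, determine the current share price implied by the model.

CHF 74.59

Zero-growth DDM (perpetuity): P₀ = D/r = 10.01 / 0.1342 = 74.5902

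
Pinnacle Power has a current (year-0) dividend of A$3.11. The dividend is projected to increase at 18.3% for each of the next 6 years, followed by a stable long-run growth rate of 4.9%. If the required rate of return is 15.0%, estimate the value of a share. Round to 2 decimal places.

Two-stage DDM. Project D₁…D_6 at 0.183, terminal growth 0.049, discount at r = 0.15.
D_1 = 3.6791
D_2 = 4.3524
D_3 = 5.1489
D_4 = 6.0912
D_5 = 7.2058
D_6 = 8.5245
Terminal value at t=6: TV = D_7/(r−g) = 8.9422/(0.15−0.049) = 88.5366
P₀ = 3.6791/(1+0.15)^1 + 4.3524/(1+0.15)^2 + 5.1489/(1+0.15)^3 + 6.0912/(1+0.15)^4 + 7.2058/(1+0.15)^5 + 8.5245/(1+0.15)^6 + 88.5366/(1+0.15)^6 = 58.9032

A$58.90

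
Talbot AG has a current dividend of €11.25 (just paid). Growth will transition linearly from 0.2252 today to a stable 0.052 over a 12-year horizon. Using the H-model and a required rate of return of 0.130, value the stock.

H-model: P₀ = D₀[(1+g_L) + H(g_S−g_L)]/(r−g_L), with H = 12/2 = 6.
P₀ = 11.25 × [(1+0.052) + 6×(0.2252−0.052)] / (0.13−0.052)
   = 11.25 × 2.0912 / 0.078 = 301.6154

€301.62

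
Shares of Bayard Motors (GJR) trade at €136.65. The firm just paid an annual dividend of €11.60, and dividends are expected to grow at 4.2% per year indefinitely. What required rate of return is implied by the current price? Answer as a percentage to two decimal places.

13.05%

Rearranging the constant-growth DDM: r = D₁/P₀ + g.
D₁ = 11.60 × (1 + 0.042) = 12.0872.
r = 12.0872 / 136.65 + 0.042 = 0.08845 + 0.042 = 0.13045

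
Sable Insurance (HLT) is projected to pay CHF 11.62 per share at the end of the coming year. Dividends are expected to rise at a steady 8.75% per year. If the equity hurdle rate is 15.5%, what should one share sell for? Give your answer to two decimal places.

CHF 172.15

Gordon growth model: P₀ = D₁/(r − g), with D₁ = 11.62 given directly.
P₀ = 11.6200 / (0.155 − 0.0875) = 11.6200 / 0.0675 = 172.1481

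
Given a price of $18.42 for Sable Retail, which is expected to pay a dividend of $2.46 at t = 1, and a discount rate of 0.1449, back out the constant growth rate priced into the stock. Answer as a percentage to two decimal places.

From P₀ = D₁/(r − g), the implied growth is g = r − D₁/P₀.
g = 0.1449 − 2.46/18.42 = 0.1449 − 0.13355 = 0.01135

1.13%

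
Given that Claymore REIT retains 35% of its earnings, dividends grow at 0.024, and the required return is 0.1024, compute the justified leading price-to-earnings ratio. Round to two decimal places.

8.29

Payout ratio b = 1 − 0.35 = 0.65.
Justified leading P/E = b/(r−g) = 0.65/(0.1024−0.024) = 8.2908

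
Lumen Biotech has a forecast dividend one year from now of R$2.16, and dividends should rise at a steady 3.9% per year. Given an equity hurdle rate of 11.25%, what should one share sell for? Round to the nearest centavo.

Gordon growth model: P₀ = D₁/(r − g), with D₁ = 2.16 given directly.
P₀ = 2.1600 / (0.1125 − 0.039) = 2.1600 / 0.0735 = 29.3878

R$29.39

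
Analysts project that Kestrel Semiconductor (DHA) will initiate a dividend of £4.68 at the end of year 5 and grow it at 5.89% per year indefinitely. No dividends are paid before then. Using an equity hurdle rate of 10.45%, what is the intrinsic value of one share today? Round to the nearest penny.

£68.96

Deferred-dividend DDM. At t=4 the remaining stream is a growing perpetuity with first payment D_5 = 4.68.
V_4 = D_5/(r−g) = 4.68/(0.1045−0.0589) = 102.6316
P₀ = V_4/(1+r)^4 = 102.6316/(1+0.1045)^4 = 68.9633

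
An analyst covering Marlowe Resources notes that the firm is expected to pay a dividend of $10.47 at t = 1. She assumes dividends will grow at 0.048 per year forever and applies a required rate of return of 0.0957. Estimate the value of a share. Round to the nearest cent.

$219.50

Gordon growth model: P₀ = D₁/(r − g), with D₁ = 10.47 given directly.
P₀ = 10.4700 / (0.0957 − 0.048) = 10.4700 / 0.0477 = 219.4969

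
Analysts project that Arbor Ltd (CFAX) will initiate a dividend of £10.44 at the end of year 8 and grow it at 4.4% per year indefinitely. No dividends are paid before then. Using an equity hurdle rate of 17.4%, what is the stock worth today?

Deferred-dividend DDM. At t=7 the remaining stream is a growing perpetuity with first payment D_8 = 10.44.
V_7 = D_8/(r−g) = 10.44/(0.174−0.044) = 80.3077
P₀ = V_7/(1+r)^7 = 80.3077/(1+0.174)^7 = 26.1265

£26.13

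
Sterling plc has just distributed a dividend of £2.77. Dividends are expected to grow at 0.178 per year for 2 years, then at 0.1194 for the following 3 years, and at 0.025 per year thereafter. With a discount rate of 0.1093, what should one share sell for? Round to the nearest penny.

£54.64

Three-stage DDM. Project D₁…D_5; terminal Gordon value at t=5 with g = 0.025; discount at r = 0.1093.
D_1 = 3.2631
D_2 = 3.8439
D_3 = 4.3028
D_4 = 4.8166
D_5 = 5.3917
TV_5 = 5.5265/(0.1093−0.025) = 65.5575
P₀ = Σ Dₜ/(1+r)ᵗ + TV_5/(1+r)^5 = 54.6362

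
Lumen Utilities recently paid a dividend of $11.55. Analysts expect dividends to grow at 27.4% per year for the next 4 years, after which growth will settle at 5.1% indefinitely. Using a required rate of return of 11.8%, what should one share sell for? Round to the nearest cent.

Two-stage DDM. Project D₁…D_4 at 0.274, terminal growth 0.051, discount at r = 0.118.
D_1 = 14.7147
D_2 = 18.7465
D_3 = 23.8831
D_4 = 30.4270
Terminal value at t=4: TV = D_5/(r−g) = 31.9788/(0.118−0.051) = 477.2958
P₀ = 14.7147/(1+0.118)^1 + 18.7465/(1+0.118)^2 + 23.8831/(1+0.118)^3 + 30.4270/(1+0.118)^4 + 477.2958/(1+0.118)^4 = 370.2328

$370.23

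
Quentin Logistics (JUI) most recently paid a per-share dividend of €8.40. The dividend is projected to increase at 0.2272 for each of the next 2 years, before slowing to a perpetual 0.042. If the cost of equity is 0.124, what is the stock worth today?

Two-stage DDM. Project D₁…D_2 at 0.2272, terminal growth 0.042, discount at r = 0.124.
D_1 = 10.3085
D_2 = 12.6506
Terminal value at t=2: TV = D_3/(r−g) = 13.1819/(0.124−0.042) = 160.7548
P₀ = 10.3085/(1+0.124)^1 + 12.6506/(1+0.124)^2 + 160.7548/(1+0.124)^2 = 146.4268

€146.43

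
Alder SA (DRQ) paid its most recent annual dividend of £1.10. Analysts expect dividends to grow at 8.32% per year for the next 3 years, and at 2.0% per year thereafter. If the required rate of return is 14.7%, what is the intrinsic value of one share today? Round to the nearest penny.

£10.39

Two-stage DDM. Project D₁…D_3 at 0.0832, terminal growth 0.02, discount at r = 0.147.
D_1 = 1.1915
D_2 = 1.2907
D_3 = 1.3980
Terminal value at t=3: TV = D_4/(r−g) = 1.4260/(0.147−0.02) = 11.2283
P₀ = 1.1915/(1+0.147)^1 + 1.2907/(1+0.147)^2 + 1.3980/(1+0.147)^3 + 11.2283/(1+0.147)^3 = 10.3872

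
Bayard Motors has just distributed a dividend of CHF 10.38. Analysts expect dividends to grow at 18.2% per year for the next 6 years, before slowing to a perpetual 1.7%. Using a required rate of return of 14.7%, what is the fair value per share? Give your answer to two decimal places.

CHF 166.53

Two-stage DDM. Project D₁…D_6 at 0.182, terminal growth 0.017, discount at r = 0.147.
D_1 = 12.2692
D_2 = 14.5021
D_3 = 17.1415
D_4 = 20.2613
D_5 = 23.9489
D_6 = 28.3075
Terminal value at t=6: TV = D_7/(r−g) = 28.7888/(0.147−0.017) = 221.4521
P₀ = 12.2692/(1+0.147)^1 + 14.5021/(1+0.147)^2 + 17.1415/(1+0.147)^3 + 20.2613/(1+0.147)^4 + 23.9489/(1+0.147)^5 + 28.3075/(1+0.147)^6 + 221.4521/(1+0.147)^6 = 166.5325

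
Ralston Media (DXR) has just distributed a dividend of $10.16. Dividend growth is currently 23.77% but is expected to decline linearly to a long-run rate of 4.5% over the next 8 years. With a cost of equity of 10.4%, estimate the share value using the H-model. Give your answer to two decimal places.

$312.69

H-model: P₀ = D₀[(1+g_L) + H(g_S−g_L)]/(r−g_L), with H = 8/2 = 4.
P₀ = 10.16 × [(1+0.045) + 4×(0.2377−0.045)] / (0.104−0.045)
   = 10.16 × 1.8158 / 0.059 = 312.6869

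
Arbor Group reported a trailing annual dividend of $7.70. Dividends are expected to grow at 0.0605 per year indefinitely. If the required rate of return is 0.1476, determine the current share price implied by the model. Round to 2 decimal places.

$93.75

Gordon growth model: P₀ = D₁/(r − g). D₁ = 7.70 × (1 + 0.0605) = 8.1659.
P₀ = 8.1659 / (0.1476 − 0.0605) = 8.1659 / 0.0871 = 93.7526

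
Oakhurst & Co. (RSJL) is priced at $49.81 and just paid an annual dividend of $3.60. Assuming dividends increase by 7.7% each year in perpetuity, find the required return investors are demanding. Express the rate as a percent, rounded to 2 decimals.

15.48%

Rearranging the constant-growth DDM: r = D₁/P₀ + g.
D₁ = 3.60 × (1 + 0.077) = 3.8772.
r = 3.8772 / 49.81 + 0.077 = 0.07784 + 0.077 = 0.15484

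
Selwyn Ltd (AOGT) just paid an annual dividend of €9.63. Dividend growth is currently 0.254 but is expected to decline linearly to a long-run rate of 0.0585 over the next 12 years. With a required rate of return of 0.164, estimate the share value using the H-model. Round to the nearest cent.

€203.69

H-model: P₀ = D₀[(1+g_L) + H(g_S−g_L)]/(r−g_L), with H = 12/2 = 6.
P₀ = 9.63 × [(1+0.0585) + 6×(0.254−0.0585)] / (0.164−0.0585)
   = 9.63 × 2.2315 / 0.1055 = 203.6905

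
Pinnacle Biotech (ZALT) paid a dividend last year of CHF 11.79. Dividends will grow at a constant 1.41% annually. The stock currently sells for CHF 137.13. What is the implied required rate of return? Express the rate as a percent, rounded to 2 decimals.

10.13%

Rearranging the constant-growth DDM: r = D₁/P₀ + g.
D₁ = 11.79 × (1 + 0.0141) = 11.9562.
r = 11.9562 / 137.13 + 0.0141 = 0.08719 + 0.0141 = 0.10129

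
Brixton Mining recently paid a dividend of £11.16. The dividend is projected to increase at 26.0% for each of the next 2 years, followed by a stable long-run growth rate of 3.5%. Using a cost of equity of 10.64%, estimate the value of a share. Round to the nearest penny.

Two-stage DDM. Project D₁…D_2 at 0.26, terminal growth 0.035, discount at r = 0.1064.
D_1 = 14.0616
D_2 = 17.7176
Terminal value at t=2: TV = D_3/(r−g) = 18.3377/(0.1064−0.035) = 256.8310
P₀ = 14.0616/(1+0.1064)^1 + 17.7176/(1+0.1064)^2 + 256.8310/(1+0.1064)^2 = 236.9916

£236.99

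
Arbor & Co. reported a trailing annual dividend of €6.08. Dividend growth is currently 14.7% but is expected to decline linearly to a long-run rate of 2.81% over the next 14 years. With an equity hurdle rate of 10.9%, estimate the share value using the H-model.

H-model: P₀ = D₀[(1+g_L) + H(g_S−g_L)]/(r−g_L), with H = 14/2 = 7.
P₀ = 6.08 × [(1+0.0281) + 7×(0.147−0.0281)] / (0.109−0.0281)
   = 6.08 × 1.8604 / 0.0809 = 139.8175

€139.82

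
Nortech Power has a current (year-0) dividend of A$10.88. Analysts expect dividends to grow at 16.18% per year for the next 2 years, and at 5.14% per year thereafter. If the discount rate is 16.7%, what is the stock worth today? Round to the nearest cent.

Two-stage DDM. Project D₁…D_2 at 0.1618, terminal growth 0.0514, discount at r = 0.167.
D_1 = 12.6404
D_2 = 14.6856
Terminal value at t=2: TV = D_3/(r−g) = 15.4404/(0.167−0.0514) = 133.5678
P₀ = 12.6404/(1+0.167)^1 + 14.6856/(1+0.167)^2 + 133.5678/(1+0.167)^2 = 119.6902

A$119.69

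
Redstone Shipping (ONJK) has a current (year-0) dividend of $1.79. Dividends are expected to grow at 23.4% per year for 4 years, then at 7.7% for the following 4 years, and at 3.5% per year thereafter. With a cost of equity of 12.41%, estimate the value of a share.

$43.89

Three-stage DDM. Project D₁…D_8; terminal Gordon value at t=8 with g = 0.035; discount at r = 0.1241.
D_1 = 2.2089
D_2 = 2.7257
D_3 = 3.3636
D_4 = 4.1506
D_5 = 4.4702
D_6 = 4.8144
D_7 = 5.1851
D_8 = 5.5844
TV_8 = 5.7799/(0.1241−0.035) = 64.8693
P₀ = Σ Dₜ/(1+r)ᵗ + TV_8/(1+r)^8 = 43.8881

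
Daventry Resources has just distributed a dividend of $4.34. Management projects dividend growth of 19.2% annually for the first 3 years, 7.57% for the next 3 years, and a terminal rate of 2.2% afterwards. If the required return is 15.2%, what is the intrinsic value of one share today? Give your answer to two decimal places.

$57.32

Three-stage DDM. Project D₁…D_6; terminal Gordon value at t=6 with g = 0.022; discount at r = 0.152.
D_1 = 5.1733
D_2 = 6.1665
D_3 = 7.3505
D_4 = 7.9070
D_5 = 8.5055
D_6 = 9.1494
TV_6 = 9.3507/(0.152−0.022) = 71.9283
P₀ = Σ Dₜ/(1+r)ᵗ + TV_6/(1+r)^6 = 57.3155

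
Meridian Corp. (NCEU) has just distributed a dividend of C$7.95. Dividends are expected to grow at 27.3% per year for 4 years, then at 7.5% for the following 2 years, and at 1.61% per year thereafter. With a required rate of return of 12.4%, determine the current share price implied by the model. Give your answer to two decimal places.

C$180.98

Three-stage DDM. Project D₁…D_6; terminal Gordon value at t=6 with g = 0.0161; discount at r = 0.124.
D_1 = 10.1204
D_2 = 12.8832
D_3 = 16.4003
D_4 = 20.8776
D_5 = 22.4434
D_6 = 24.1267
TV_6 = 24.5151/(0.124−0.0161) = 227.2023
P₀ = Σ Dₜ/(1+r)ᵗ + TV_6/(1+r)^6 = 180.9771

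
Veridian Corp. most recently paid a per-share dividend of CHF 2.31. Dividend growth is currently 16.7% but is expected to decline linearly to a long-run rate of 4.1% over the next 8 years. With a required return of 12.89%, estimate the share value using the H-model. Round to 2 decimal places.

CHF 40.60

H-model: P₀ = D₀[(1+g_L) + H(g_S−g_L)]/(r−g_L), with H = 8/2 = 4.
P₀ = 2.31 × [(1+0.041) + 4×(0.167−0.041)] / (0.1289−0.041)
   = 2.31 × 1.5450 / 0.0879 = 40.6024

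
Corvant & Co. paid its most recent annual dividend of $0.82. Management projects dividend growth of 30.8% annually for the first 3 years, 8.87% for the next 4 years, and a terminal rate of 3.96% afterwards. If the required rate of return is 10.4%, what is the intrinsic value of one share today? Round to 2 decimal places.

$29.57

Three-stage DDM. Project D₁…D_7; terminal Gordon value at t=7 with g = 0.0396; discount at r = 0.104.
D_1 = 1.0726
D_2 = 1.4029
D_3 = 1.8350
D_4 = 1.9978
D_5 = 2.1750
D_6 = 2.3679
D_7 = 2.5779
TV_7 = 2.6800/(0.104−0.0396) = 41.6150
P₀ = Σ Dₜ/(1+r)ᵗ + TV_7/(1+r)^7 = 29.5742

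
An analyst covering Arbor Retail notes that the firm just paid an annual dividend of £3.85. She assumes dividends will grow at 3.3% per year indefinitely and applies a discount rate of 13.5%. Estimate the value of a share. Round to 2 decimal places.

Gordon growth model: P₀ = D₁/(r − g). D₁ = 3.85 × (1 + 0.033) = 3.9770.
P₀ = 3.9770 / (0.135 − 0.033) = 3.9770 / 0.102 = 38.9907

£38.99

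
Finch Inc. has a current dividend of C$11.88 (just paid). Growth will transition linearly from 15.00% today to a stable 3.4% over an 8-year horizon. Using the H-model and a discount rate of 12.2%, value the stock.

C$202.23

H-model: P₀ = D₀[(1+g_L) + H(g_S−g_L)]/(r−g_L), with H = 8/2 = 4.
P₀ = 11.88 × [(1+0.034) + 4×(0.15−0.034)] / (0.122−0.034)
   = 11.88 × 1.4980 / 0.088 = 202.2300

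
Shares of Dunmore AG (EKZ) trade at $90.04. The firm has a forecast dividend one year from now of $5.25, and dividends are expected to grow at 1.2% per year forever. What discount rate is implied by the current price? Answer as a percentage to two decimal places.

7.03%

Rearranging the constant-growth DDM: r = D₁/P₀ + g.
r = 5.2500 / 90.04 + 0.012 = 0.05831 + 0.012 = 0.07031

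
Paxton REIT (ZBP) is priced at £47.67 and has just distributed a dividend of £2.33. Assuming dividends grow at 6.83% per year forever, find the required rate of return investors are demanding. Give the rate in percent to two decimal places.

12.05%

Rearranging the constant-growth DDM: r = D₁/P₀ + g.
D₁ = 2.33 × (1 + 0.0683) = 2.4891.
r = 2.4891 / 47.67 + 0.0683 = 0.05222 + 0.0683 = 0.12052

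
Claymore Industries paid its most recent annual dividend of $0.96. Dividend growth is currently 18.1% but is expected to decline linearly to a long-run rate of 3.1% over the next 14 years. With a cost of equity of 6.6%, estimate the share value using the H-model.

$57.08

H-model: P₀ = D₀[(1+g_L) + H(g_S−g_L)]/(r−g_L), with H = 14/2 = 7.
P₀ = 0.96 × [(1+0.031) + 7×(0.181−0.031)] / (0.066−0.031)
   = 0.96 × 2.0810 / 0.035 = 57.0789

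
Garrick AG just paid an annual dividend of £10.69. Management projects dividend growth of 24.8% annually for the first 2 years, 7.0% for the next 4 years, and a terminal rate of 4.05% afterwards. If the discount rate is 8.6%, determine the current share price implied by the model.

£385.05

Three-stage DDM. Project D₁…D_6; terminal Gordon value at t=6 with g = 0.0405; discount at r = 0.086.
D_1 = 13.3411
D_2 = 16.6497
D_3 = 17.8152
D_4 = 19.0623
D_5 = 20.3966
D_6 = 21.8244
TV_6 = 22.7083/(0.086−0.0405) = 499.0829
P₀ = Σ Dₜ/(1+r)ᵗ + TV_6/(1+r)^6 = 385.0451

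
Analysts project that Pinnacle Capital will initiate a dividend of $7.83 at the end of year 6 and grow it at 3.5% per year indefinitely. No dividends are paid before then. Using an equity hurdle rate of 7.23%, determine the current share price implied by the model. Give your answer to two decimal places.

Deferred-dividend DDM. At t=5 the remaining stream is a growing perpetuity with first payment D_6 = 7.83.
V_5 = D_6/(r−g) = 7.83/(0.0723−0.035) = 209.9196
P₀ = V_5/(1+r)^5 = 209.9196/(1+0.0723)^5 = 148.0715

$148.07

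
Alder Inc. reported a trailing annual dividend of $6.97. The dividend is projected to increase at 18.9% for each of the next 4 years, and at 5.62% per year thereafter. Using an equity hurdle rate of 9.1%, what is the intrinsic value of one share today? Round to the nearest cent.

Two-stage DDM. Project D₁…D_4 at 0.189, terminal growth 0.0562, discount at r = 0.091.
D_1 = 8.2873
D_2 = 9.8536
D_3 = 11.7160
D_4 = 13.9303
Terminal value at t=4: TV = D_5/(r−g) = 14.7132/(0.091−0.0562) = 422.7923
P₀ = 8.2873/(1+0.091)^1 + 9.8536/(1+0.091)^2 + 11.7160/(1+0.091)^3 + 13.9303/(1+0.091)^4 + 422.7923/(1+0.091)^4 = 333.1491

$333.15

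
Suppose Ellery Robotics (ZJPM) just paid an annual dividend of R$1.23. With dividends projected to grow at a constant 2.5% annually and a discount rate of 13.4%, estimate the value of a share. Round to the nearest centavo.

R$11.57

Gordon growth model: P₀ = D₁/(r − g). D₁ = 1.23 × (1 + 0.025) = 1.2607.
P₀ = 1.2607 / (0.134 − 0.025) = 1.2607 / 0.109 = 11.5665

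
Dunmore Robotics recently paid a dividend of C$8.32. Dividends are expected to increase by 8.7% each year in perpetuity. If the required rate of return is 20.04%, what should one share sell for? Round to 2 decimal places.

Gordon growth model: P₀ = D₁/(r − g). D₁ = 8.32 × (1 + 0.087) = 9.0438.
P₀ = 9.0438 / (0.2004 − 0.087) = 9.0438 / 0.1134 = 79.7517

C$79.75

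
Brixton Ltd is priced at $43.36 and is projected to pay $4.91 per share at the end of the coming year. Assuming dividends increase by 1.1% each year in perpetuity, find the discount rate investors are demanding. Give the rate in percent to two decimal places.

Rearranging the constant-growth DDM: r = D₁/P₀ + g.
r = 4.9100 / 43.36 + 0.011 = 0.11324 + 0.011 = 0.12424

12.42%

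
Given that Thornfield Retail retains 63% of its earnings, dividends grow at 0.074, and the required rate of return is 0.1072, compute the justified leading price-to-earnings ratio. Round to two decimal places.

11.14

Payout ratio b = 1 − 0.63 = 0.37.
Justified leading P/E = b/(r−g) = 0.37/(0.1072−0.074) = 11.1446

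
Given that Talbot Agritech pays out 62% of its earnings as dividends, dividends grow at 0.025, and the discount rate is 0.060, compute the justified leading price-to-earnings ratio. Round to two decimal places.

17.71

Justified leading P/E = b/(r−g) = 0.62/(0.06−0.025) = 17.7143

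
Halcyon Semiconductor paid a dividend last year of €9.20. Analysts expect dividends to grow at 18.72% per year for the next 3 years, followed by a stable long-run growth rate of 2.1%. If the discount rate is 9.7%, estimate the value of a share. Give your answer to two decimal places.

€189.05

Two-stage DDM. Project D₁…D_3 at 0.1872, terminal growth 0.021, discount at r = 0.097.
D_1 = 10.9222
D_2 = 12.9669
D_3 = 15.3943
Terminal value at t=3: TV = D_4/(r−g) = 15.7176/(0.097−0.021) = 206.8101
P₀ = 10.9222/(1+0.097)^1 + 12.9669/(1+0.097)^2 + 15.3943/(1+0.097)^3 + 206.8101/(1+0.097)^3 = 189.0504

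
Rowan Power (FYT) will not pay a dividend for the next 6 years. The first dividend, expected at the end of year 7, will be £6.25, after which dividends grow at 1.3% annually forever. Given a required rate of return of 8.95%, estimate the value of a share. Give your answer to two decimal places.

£48.85

Deferred-dividend DDM. At t=6 the remaining stream is a growing perpetuity with first payment D_7 = 6.25.
V_6 = D_7/(r−g) = 6.25/(0.0895−0.013) = 81.6993
P₀ = V_6/(1+r)^6 = 81.6993/(1+0.0895)^6 = 48.8489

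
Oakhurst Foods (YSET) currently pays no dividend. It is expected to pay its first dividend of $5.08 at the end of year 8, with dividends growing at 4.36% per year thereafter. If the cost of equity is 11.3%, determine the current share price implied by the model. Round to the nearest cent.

$34.60

Deferred-dividend DDM. At t=7 the remaining stream is a growing perpetuity with first payment D_8 = 5.08.
V_7 = D_8/(r−g) = 5.08/(0.113−0.0436) = 73.1988
P₀ = V_7/(1+r)^7 = 73.1988/(1+0.113)^7 = 34.5970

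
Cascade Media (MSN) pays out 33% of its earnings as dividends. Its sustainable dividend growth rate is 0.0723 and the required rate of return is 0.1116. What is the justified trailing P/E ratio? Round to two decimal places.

Justified trailing P/E = b(1+g)/(r−g) = 0.33×(1+0.0723)/(0.1116−0.0723) = 9.0040

9.00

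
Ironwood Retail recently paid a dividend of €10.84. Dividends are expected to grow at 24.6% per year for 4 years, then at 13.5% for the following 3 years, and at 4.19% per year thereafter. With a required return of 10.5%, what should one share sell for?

€428.13

Three-stage DDM. Project D₁…D_7; terminal Gordon value at t=7 with g = 0.0419; discount at r = 0.105.
D_1 = 13.5066
D_2 = 16.8293
D_3 = 20.9693
D_4 = 26.1277
D_5 = 29.6550
D_6 = 33.6584
D_7 = 38.2023
TV_7 = 39.8029/(0.105−0.0419) = 630.7913
P₀ = Σ Dₜ/(1+r)ᵗ + TV_7/(1+r)^7 = 428.1346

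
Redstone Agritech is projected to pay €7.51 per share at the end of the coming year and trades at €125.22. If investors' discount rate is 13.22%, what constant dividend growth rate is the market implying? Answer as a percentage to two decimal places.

7.22%

From P₀ = D₁/(r − g), the implied growth is g = r − D₁/P₀.
g = 0.1322 − 7.51/125.22 = 0.1322 − 0.05997 = 0.07223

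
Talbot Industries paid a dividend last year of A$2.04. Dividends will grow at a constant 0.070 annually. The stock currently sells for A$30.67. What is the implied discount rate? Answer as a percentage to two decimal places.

14.12%

Rearranging the constant-growth DDM: r = D₁/P₀ + g.
D₁ = 2.04 × (1 + 0.07) = 2.1828.
r = 2.1828 / 30.67 + 0.07 = 0.07117 + 0.07 = 0.14117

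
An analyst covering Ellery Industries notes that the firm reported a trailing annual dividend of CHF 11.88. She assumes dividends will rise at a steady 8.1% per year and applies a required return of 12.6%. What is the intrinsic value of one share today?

CHF 285.38

Gordon growth model: P₀ = D₁/(r − g). D₁ = 11.88 × (1 + 0.081) = 12.8423.
P₀ = 12.8423 / (0.126 − 0.081) = 12.8423 / 0.045 = 285.3840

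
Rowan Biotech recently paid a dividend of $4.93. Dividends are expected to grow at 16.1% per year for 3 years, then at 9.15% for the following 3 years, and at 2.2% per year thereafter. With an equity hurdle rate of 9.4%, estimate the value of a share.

Three-stage DDM. Project D₁…D_6; terminal Gordon value at t=6 with g = 0.022; discount at r = 0.094.
D_1 = 5.7237
D_2 = 6.6453
D_3 = 7.7151
D_4 = 8.4211
D_5 = 9.1916
D_6 = 10.0326
TV_6 = 10.2533/(0.094−0.022) = 142.4076
P₀ = Σ Dₜ/(1+r)ᵗ + TV_6/(1+r)^6 = 117.3403

$117.34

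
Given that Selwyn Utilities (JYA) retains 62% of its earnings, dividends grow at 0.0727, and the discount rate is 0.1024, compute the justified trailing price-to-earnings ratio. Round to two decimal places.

Payout ratio b = 1 − 0.62 = 0.38.
Justified trailing P/E = b(1+g)/(r−g) = 0.38×(1+0.0727)/(0.1024−0.0727) = 13.7248

13.72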